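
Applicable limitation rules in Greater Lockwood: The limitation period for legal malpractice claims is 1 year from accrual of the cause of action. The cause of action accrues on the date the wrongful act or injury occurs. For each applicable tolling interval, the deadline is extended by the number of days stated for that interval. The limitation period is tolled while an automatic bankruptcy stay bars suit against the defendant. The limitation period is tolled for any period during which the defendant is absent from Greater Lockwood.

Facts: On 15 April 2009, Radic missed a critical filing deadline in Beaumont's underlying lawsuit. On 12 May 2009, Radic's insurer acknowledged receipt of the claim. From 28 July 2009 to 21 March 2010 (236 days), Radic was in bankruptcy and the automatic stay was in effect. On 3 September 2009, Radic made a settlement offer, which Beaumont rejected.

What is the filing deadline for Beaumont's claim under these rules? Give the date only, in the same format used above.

The claim accrued on 15 April 2009, when the wrongful act occurred.
The untolled deadline — 1 year after 15 April 2009 — is 15 April 2010.
Because the automatic bankruptcy stay ran from 28 July 2009 to 21 March 2010, the deadline is extended by 236 days to 7 December 2010.
None of the other events listed affects the running of the period under the stated rules.

7 December 2010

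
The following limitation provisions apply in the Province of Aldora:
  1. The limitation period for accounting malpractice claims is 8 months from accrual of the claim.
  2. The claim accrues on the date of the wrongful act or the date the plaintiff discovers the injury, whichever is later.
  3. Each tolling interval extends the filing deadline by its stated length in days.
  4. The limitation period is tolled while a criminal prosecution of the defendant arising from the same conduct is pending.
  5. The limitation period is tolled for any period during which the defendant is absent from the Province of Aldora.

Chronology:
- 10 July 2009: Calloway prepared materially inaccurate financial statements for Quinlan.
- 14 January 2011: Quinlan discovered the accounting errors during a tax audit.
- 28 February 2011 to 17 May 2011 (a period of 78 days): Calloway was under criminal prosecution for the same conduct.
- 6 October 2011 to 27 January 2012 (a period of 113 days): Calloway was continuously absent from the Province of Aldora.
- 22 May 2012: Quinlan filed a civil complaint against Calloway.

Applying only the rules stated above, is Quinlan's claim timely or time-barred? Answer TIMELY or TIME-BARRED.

TIME-BARRED

The claim accrued on 14 January 2011 — the later of the 10 July 2009 act and the 14 January 2011 discovery.
Adding the 8 months base period to 14 January 2011 gives a deadline of 14 September 2011, before any tolling.
The period was tolled for 78 days by the pending criminal prosecution (28 February 2011 to 17 May 2011), pushing the deadline to 1 December 2011.
The defendant's absence from the jurisdiction from 6 October 2011 to 27 January 2012 tolled the period for 113 days, extending the deadline to 23 March 2012.
The 22 May 2012 filing falls after the 23 March 2012 deadline; the claim is time-barred.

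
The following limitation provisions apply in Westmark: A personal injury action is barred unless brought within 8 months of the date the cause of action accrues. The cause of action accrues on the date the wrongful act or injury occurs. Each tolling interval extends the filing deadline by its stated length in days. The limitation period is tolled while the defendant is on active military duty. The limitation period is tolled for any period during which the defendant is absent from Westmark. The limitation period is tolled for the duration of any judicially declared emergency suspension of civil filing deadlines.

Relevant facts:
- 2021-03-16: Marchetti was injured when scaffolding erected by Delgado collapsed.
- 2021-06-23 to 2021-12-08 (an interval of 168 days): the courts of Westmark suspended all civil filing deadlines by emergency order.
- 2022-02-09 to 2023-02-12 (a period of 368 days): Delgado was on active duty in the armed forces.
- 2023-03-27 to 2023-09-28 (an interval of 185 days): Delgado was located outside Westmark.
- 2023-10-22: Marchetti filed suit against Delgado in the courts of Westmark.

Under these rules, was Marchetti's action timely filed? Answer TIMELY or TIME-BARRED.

TIMELY

The claim accrued on 2021-03-16, when the wrongful act occurred.
Adding the 8 months base period to 2021-03-16 gives a deadline of 2021-11-16, before any tolling.
The emergency suspension of filing deadlines from 2021-06-23 to 2021-12-08 tolled the period for 168 days, extending the deadline to 2022-05-03.
Because the defendant's active military service ran from 2022-02-09 to 2023-02-12, the deadline is extended by 368 days to 2023-05-06.
The defendant's absence from the jurisdiction from 2023-03-27 to 2023-09-28 tolled the period for 185 days, extending the deadline to 2023-11-07.
Filing on 2023-10-22 beat the 2023-11-07 deadline — the action is timely.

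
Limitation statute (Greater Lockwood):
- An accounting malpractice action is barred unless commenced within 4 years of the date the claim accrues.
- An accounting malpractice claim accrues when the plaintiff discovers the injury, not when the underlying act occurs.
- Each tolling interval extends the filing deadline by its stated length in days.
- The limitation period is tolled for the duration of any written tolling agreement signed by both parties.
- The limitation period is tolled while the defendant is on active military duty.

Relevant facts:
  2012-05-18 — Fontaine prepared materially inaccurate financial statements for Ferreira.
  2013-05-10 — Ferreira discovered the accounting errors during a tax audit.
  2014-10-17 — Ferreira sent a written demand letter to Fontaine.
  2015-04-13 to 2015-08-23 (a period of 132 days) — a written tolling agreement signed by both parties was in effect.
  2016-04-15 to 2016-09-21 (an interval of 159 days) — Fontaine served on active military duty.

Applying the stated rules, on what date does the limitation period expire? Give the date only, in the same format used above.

2018-02-25

Accrual is tied to discovery, so the period began on 2013-05-10 rather than on 2012-05-18 when the act occurred.
4 years from 2013-05-10 is 2017-05-10.
The written tolling agreement from 2015-04-13 to 2015-08-23 tolled the period for 132 days, extending the deadline to 2017-09-19.
Because the defendant's active military service ran from 2016-04-15 to 2016-09-21, the deadline is extended by 159 days to 2018-02-25.
Nothing else in the chronology tolls or restarts the period.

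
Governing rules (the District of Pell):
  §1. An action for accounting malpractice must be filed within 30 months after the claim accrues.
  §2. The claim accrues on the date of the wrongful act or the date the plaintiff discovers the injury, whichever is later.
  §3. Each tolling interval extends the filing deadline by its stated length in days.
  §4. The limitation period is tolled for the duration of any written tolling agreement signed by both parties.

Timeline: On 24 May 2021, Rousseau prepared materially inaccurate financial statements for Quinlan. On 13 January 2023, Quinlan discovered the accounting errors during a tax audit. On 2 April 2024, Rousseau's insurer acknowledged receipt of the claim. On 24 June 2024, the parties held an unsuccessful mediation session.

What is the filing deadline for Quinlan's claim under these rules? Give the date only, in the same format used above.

13 July 2025

Because discovery on 13 January 2023 post-dates the 24 May 2021 act, accrual under the later-of rule falls on 13 January 2023.
The untolled deadline — 30 months after 13 January 2023 — is 13 July 2025.
None of the other events listed affects the running of the period under the stated rules.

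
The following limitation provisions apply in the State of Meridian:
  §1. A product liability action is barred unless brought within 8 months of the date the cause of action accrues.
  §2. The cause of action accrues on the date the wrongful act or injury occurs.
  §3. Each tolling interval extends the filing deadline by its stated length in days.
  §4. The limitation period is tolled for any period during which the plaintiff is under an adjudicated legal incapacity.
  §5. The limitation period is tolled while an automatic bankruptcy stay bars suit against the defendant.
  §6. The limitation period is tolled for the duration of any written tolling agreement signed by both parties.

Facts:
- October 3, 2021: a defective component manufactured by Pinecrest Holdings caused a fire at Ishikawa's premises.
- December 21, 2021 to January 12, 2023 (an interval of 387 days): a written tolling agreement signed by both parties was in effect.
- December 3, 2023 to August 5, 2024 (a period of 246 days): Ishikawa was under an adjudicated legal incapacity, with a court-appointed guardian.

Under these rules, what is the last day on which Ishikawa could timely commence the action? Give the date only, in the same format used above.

June 25, 2023

The cause of action accrued on October 3, 2021, the date of the act.
The untolled deadline — 8 months after October 3, 2021 — is June 3, 2022.
The written tolling agreement from December 21, 2021 to January 12, 2023 tolled the period for 387 days, extending the deadline to June 25, 2023.
The plaintiff's legal incapacity starting December 3, 2023 came too late — the period had run on June 25, 2023 — and so does not extend the deadline.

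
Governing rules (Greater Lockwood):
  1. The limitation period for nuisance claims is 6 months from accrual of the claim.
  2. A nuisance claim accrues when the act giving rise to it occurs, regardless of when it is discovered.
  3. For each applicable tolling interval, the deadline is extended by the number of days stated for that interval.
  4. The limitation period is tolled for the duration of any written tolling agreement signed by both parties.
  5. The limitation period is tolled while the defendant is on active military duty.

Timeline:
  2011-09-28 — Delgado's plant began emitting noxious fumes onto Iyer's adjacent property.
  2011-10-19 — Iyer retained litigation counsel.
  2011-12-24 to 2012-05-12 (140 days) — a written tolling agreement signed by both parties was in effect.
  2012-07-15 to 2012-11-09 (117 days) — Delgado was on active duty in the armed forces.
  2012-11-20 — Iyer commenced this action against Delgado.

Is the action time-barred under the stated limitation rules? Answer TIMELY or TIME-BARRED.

The claim accrued on 2011-09-28, the date of the act.
6 months from 2011-09-28 is 2012-03-28.
The written tolling agreement from 2011-12-24 to 2012-05-12 tolled the period for 140 days, extending the deadline to 2012-08-15.
The period was tolled for 117 days by the defendant's active military service (2012-07-15 to 2012-11-09), pushing the deadline to 2012-12-10.
None of the other events listed affects the running of the period under the stated rules.
Filing on 2012-11-20 beat the 2012-12-10 deadline — the action is timely.

TIMELY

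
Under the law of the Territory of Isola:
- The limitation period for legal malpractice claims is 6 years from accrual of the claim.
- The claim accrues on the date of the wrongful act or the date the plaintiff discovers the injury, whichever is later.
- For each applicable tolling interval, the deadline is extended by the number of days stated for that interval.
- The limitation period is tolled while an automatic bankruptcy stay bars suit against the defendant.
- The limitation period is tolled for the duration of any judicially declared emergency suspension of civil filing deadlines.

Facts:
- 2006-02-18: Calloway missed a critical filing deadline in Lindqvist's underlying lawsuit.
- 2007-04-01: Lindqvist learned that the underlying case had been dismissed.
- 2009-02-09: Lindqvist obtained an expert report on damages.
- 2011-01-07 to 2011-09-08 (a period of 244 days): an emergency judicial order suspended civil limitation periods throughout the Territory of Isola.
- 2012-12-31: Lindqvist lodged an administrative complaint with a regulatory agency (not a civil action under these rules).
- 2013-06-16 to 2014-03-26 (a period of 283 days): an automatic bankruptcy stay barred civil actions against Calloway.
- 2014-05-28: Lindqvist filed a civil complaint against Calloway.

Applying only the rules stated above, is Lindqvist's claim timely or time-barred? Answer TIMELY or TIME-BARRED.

TIMELY

The claim accrued on 2007-04-01 — the later of the 2006-02-18 act and the 2007-04-01 discovery.
The untolled deadline — 6 years after 2007-04-01 — is 2013-04-01.
The emergency suspension of filing deadlines from 2011-01-07 to 2011-09-08 tolled the period for 244 days, extending the deadline to 2013-12-01.
Because the automatic bankruptcy stay ran from 2013-06-16 to 2014-03-26, the deadline is extended by 283 days to 2014-09-10.
None of the other events listed affects the running of the period under the stated rules.
The 2014-05-28 filing precedes the 2014-09-10 deadline; the claim is timely.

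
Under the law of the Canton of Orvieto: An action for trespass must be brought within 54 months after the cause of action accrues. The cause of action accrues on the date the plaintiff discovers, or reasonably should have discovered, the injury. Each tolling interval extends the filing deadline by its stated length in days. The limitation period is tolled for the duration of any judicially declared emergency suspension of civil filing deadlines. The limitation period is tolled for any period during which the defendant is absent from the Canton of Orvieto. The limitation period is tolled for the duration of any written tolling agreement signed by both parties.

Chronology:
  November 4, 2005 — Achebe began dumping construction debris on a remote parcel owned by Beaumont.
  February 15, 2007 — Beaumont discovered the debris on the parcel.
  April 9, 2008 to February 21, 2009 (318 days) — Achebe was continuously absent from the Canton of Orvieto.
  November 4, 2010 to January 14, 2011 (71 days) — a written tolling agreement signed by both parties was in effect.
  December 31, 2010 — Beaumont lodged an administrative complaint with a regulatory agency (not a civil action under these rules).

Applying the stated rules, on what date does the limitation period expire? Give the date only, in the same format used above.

Accrual is tied to discovery, so the period began on February 15, 2007 rather than on November 4, 2005 when the act occurred.
54 months from February 15, 2007 is August 15, 2011.
Because the defendant's absence from the jurisdiction ran from April 9, 2008 to February 21, 2009, the deadline is extended by 318 days to June 28, 2012.
The period was tolled for 71 days by the written tolling agreement (November 4, 2010 to January 14, 2011), pushing the deadline to September 7, 2012.
None of the other events listed affects the running of the period under the stated rules.

September 7, 2012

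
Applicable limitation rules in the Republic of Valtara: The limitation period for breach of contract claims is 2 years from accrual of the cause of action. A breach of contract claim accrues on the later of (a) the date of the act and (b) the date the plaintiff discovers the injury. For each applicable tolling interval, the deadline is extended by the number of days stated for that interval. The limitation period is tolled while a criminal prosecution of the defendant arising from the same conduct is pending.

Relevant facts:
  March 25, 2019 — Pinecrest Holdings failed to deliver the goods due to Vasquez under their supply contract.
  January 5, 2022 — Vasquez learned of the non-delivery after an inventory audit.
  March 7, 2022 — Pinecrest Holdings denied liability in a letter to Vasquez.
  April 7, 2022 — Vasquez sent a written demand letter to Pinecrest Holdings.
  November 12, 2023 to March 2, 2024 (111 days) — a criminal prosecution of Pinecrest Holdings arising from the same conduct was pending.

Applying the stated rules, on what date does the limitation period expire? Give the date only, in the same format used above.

Taking the later of the act (March 25, 2019) and discovery (January 5, 2022), the claim accrued on January 5, 2022.
2 years from January 5, 2022 is January 5, 2024.
The period was tolled for 111 days by the pending criminal prosecution (November 12, 2023 to March 2, 2024), pushing the deadline to April 25, 2024.
None of the other events listed affects the running of the period under the stated rules.

April 25, 2024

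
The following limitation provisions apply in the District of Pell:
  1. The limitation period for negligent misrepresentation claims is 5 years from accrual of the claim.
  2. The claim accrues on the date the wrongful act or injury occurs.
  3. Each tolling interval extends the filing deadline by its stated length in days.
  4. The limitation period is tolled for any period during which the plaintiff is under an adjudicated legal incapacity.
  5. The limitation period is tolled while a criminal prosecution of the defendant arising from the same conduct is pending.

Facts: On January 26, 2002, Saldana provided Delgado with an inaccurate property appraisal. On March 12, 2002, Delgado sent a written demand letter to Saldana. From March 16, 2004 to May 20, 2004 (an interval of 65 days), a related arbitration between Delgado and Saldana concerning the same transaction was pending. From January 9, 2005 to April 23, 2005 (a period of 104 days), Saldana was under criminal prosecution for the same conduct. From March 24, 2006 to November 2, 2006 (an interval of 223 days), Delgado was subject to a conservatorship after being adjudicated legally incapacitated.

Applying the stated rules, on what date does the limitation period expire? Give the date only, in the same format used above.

December 19, 2007

The claim accrued on January 26, 2002, when the wrongful act occurred.
The untolled deadline — 5 years after January 26, 2002 — is January 26, 2007.
The period was tolled for 104 days by the pending criminal prosecution (January 9, 2005 to April 23, 2005), pushing the deadline to May 10, 2007.
The period was tolled for 223 days by the plaintiff's legal incapacity (March 24, 2006 to November 2, 2006), pushing the deadline to December 19, 2007.
The pending related arbitration from March 16, 2004 to May 20, 2004 does not toll the period, because no stated rule makes a pending arbitration a tolling event.
None of the other events listed affects the running of the period under the stated rules.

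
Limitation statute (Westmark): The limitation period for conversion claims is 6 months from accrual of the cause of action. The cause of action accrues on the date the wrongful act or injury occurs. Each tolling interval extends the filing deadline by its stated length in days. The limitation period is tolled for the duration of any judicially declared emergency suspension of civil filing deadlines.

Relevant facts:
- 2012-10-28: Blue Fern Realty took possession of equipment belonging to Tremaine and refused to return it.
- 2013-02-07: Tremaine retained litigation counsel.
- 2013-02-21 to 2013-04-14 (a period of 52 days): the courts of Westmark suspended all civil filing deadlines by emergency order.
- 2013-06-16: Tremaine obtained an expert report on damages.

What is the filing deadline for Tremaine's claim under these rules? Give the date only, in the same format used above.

2013-06-19

The limitation period began to run on 2012-10-28.
6 months from 2012-10-28 is 2013-04-28.
The emergency suspension of filing deadlines from 2013-02-21 to 2013-04-14 tolled the period for 52 days, extending the deadline to 2013-06-19.
Nothing else in the chronology tolls or restarts the period.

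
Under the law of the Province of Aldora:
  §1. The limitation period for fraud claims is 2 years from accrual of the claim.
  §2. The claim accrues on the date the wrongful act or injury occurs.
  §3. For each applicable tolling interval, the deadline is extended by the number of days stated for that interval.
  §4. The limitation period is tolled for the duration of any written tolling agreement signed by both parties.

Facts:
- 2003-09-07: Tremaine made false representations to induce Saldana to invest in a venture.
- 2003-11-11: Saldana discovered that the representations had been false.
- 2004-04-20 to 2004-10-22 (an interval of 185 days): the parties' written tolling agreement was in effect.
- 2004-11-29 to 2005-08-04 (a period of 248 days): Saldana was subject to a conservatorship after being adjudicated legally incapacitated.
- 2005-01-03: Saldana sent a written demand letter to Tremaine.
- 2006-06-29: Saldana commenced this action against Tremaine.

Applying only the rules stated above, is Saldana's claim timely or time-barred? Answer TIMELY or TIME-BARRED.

TIME-BARRED

Because the rule ties accrual to occurrence, the claim accrued on 2003-09-07, not on the 2003-11-11 discovery date.
The untolled deadline — 2 years after 2003-09-07 — is 2005-09-07.
Because the written tolling agreement ran from 2004-04-20 to 2004-10-22, the deadline is extended by 185 days to 2006-03-11.
The plaintiff's legal incapacity from 2004-11-29 to 2005-08-04 does not toll the period, because no stated rule makes the plaintiff's incapacity a tolling event.
None of the other events listed affects the running of the period under the stated rules.
Filing on 2006-06-29 missed the 2006-03-11 deadline — the action is time-barred.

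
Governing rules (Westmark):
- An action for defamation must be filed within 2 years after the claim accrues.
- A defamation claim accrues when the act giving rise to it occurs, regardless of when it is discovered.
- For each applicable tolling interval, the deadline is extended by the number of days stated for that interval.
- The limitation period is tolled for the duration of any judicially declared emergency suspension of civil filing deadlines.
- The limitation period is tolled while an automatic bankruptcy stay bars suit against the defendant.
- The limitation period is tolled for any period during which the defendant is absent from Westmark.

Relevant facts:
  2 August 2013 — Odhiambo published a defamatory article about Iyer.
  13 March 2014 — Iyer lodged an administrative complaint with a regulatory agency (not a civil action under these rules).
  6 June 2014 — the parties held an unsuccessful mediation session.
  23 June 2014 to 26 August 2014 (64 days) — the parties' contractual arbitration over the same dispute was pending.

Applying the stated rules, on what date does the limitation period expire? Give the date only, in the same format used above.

The claim accrued on 2 August 2013, when the wrongful act occurred.
Adding the 2 years base period to 2 August 2013 gives a deadline of 2 August 2015, before any tolling.
Although a pending arbitration ran from 23 June 2014 to 26 August 2014, the stated rules do not make that a tolling event, so it is disregarded.
None of the other events listed affects the running of the period under the stated rules.

2 August 2015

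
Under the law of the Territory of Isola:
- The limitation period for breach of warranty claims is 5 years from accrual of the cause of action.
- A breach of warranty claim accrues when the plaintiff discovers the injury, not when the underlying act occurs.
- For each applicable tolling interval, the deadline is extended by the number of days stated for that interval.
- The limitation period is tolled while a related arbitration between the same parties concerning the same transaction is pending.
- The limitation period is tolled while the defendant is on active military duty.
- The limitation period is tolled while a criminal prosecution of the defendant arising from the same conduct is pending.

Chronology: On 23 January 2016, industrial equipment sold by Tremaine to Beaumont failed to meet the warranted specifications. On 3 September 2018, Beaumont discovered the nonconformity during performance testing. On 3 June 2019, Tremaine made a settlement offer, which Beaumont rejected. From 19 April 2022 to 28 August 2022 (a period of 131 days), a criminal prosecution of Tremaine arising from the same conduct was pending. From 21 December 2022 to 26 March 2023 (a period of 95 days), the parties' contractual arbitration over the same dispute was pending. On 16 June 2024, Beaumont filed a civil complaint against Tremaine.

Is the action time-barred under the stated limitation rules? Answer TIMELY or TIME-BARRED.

Under the discovery rule, the claim accrued on 3 September 2018, when Beaumont discovered the injury — not on the 23 January 2016 date of the underlying act.
The untolled deadline — 5 years after 3 September 2018 — is 3 September 2023.
The pending criminal prosecution from 19 April 2022 to 28 August 2022 tolled the period for 131 days, extending the deadline to 12 January 2024.
The period was tolled for 95 days by the pending related arbitration (21 December 2022 to 26 March 2023), pushing the deadline to 16 April 2024.
Nothing else in the chronology tolls or restarts the period.
The 16 June 2024 filing falls after the 16 April 2024 deadline; the claim is time-barred.

TIME-BARRED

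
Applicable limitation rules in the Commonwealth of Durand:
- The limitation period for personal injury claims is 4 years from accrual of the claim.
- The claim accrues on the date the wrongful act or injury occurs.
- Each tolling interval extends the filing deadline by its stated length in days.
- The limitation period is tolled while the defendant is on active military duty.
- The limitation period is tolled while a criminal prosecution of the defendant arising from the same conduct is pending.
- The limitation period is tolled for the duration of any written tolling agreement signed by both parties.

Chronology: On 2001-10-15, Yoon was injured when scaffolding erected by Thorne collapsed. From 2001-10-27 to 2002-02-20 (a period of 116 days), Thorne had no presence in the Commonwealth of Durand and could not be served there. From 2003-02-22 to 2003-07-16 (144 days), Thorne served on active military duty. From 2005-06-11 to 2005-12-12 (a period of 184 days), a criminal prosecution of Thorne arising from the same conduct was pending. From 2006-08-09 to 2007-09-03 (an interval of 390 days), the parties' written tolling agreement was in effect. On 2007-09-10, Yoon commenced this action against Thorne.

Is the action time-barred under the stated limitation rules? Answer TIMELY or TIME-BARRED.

The claim accrued on 2001-10-15, when the wrongful act occurred.
Adding the 4 years base period to 2001-10-15 gives a deadline of 2005-10-15, before any tolling.
Because the defendant's active military service ran from 2003-02-22 to 2003-07-16, the deadline is extended by 144 days to 2006-03-08.
Because the pending criminal prosecution ran from 2005-06-11 to 2005-12-12, the deadline is extended by 184 days to 2006-09-08.
The written tolling agreement from 2006-08-09 to 2007-09-03 tolled the period for 390 days, extending the deadline to 2007-10-03.
No stated provision tolls the period for the defendant's absence, so the interval from 2001-10-27 to 2002-02-20 has no effect on the deadline.
Yoon filed on 2007-09-10, before the 2007-10-03 deadline, so the action is timely.

TIMELY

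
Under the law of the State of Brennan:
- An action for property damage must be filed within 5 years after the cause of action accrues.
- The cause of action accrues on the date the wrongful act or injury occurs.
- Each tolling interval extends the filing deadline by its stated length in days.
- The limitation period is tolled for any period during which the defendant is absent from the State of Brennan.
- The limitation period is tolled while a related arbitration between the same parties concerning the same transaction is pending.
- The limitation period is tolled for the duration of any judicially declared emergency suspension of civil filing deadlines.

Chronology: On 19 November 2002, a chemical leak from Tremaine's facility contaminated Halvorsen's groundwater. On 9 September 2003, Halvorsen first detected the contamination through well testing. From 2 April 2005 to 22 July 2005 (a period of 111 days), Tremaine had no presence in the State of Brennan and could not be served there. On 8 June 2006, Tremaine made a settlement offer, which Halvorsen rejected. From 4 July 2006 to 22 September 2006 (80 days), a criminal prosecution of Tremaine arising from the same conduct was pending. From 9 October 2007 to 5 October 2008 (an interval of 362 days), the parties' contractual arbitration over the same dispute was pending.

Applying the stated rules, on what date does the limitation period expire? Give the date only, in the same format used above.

Because the rule ties accrual to occurrence, the claim accrued on 19 November 2002, not on the 9 September 2003 discovery date.
The untolled deadline — 5 years after 19 November 2002 — is 19 November 2007.
Because the defendant's absence from the jurisdiction ran from 2 April 2005 to 22 July 2005, the deadline is extended by 111 days to 9 March 2008.
The period was tolled for 362 days by the pending related arbitration (9 October 2007 to 5 October 2008), pushing the deadline to 6 March 2009.
The pending criminal prosecution from 4 July 2006 to 22 September 2006 does not toll the period, because no stated rule makes a criminal prosecution a tolling event.
None of the other events listed affects the running of the period under the stated rules.

6 March 2009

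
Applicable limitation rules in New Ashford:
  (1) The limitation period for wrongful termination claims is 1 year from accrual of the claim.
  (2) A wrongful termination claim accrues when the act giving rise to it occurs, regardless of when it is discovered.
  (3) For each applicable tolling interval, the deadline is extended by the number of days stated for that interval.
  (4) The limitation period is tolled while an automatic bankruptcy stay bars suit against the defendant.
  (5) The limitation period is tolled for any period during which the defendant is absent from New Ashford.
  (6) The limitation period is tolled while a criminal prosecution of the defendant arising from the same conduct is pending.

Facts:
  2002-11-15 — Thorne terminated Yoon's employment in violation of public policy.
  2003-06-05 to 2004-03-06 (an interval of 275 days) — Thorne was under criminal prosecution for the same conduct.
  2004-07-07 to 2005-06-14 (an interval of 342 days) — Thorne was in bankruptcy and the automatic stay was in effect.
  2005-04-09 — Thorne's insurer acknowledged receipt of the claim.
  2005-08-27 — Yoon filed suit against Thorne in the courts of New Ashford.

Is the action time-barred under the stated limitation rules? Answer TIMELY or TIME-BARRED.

The claim accrued on 2002-11-15, when the wrongful act occurred.
Adding the 1 year base period to 2002-11-15 gives a deadline of 2003-11-15, before any tolling.
The pending criminal prosecution from 2003-06-05 to 2004-03-06 tolled the period for 275 days, extending the deadline to 2004-08-16.
The period was tolled for 342 days by the automatic bankruptcy stay (2004-07-07 to 2005-06-14), pushing the deadline to 2005-07-24.
The other events in the timeline have no effect on the limitation period under the stated rules.
Yoon filed on 2005-08-27, after the 2005-07-24 deadline, so the action is time-barred.

TIME-BARRED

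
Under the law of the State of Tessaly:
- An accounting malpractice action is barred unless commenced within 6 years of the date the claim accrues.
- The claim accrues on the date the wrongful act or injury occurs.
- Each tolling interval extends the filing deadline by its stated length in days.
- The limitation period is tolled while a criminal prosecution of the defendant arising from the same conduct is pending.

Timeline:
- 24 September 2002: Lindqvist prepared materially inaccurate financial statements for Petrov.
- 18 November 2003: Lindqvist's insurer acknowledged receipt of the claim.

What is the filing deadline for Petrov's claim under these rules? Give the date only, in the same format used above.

The limitation period began to run on 24 September 2002.
6 years from 24 September 2002 is 24 September 2008.
The other events in the timeline have no effect on the limitation period under the stated rules.

24 September 2008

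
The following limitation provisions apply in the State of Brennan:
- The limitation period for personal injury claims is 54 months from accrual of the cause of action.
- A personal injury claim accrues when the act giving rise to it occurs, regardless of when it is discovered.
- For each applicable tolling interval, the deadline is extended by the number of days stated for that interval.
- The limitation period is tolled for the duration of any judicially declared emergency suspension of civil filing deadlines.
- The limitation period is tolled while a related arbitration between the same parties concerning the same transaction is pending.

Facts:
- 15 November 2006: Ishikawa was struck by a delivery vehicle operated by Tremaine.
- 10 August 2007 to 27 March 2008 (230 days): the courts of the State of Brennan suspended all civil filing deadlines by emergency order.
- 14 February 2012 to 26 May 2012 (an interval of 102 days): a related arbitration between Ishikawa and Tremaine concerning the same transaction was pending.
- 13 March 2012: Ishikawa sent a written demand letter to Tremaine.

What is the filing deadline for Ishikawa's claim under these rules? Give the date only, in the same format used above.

31 December 2011

The claim accrued on 15 November 2006, when the wrongful act occurred.
The untolled deadline — 54 months after 15 November 2006 — is 15 May 2011.
The period was tolled for 230 days by the emergency suspension of filing deadlines (10 August 2007 to 27 March 2008), pushing the deadline to 31 December 2011.
The pending related arbitration starting 14 February 2012 came too late — the period had run on 31 December 2011 — and so does not extend the deadline.
None of the other events listed affects the running of the period under the stated rules.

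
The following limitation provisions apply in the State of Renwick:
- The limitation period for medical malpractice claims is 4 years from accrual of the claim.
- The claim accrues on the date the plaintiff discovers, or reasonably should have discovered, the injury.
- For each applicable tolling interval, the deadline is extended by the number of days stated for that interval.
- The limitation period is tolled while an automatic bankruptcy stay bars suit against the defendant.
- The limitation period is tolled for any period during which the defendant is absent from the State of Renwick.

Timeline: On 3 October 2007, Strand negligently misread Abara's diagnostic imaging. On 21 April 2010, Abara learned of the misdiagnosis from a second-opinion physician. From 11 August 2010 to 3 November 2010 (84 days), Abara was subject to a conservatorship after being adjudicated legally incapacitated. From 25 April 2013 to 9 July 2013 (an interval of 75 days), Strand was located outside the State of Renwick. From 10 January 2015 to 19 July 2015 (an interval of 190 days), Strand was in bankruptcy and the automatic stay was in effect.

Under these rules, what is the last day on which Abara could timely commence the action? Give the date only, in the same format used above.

The claim did not accrue until Abara discovered the injury on 21 April 2010; the 3 October 2007 act date does not start the clock under the stated rule.
4 years from 21 April 2010 is 21 April 2014.
The defendant's absence from the jurisdiction from 25 April 2013 to 9 July 2013 tolled the period for 75 days, extending the deadline to 5 July 2014.
The automatic bankruptcy stay starting 10 January 2015 came too late — the period had run on 5 July 2014 — and so does not extend the deadline.
Although the plaintiff's incapacity ran from 11 August 2010 to 3 November 2010, the stated rules do not make that a tolling event, so it is disregarded.

5 July 2014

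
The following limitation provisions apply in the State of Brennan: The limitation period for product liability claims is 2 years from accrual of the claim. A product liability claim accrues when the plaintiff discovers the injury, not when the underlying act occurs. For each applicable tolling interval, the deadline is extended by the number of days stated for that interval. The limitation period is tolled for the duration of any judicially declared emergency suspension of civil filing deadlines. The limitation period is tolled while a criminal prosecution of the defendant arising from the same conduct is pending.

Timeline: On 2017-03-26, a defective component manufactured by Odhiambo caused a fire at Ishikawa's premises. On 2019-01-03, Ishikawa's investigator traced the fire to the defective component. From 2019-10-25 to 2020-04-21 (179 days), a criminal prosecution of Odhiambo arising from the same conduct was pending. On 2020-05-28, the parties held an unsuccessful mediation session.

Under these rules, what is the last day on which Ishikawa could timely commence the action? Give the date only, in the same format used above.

2021-07-01

Under the discovery rule, the claim accrued on 2019-01-03, when Ishikawa discovered the injury — not on the 2017-03-26 date of the underlying act.
2 years from 2019-01-03 is 2021-01-03.
The period was tolled for 179 days by the pending criminal prosecution (2019-10-25 to 2020-04-21), pushing the deadline to 2021-07-01.
The other events in the timeline have no effect on the limitation period under the stated rules.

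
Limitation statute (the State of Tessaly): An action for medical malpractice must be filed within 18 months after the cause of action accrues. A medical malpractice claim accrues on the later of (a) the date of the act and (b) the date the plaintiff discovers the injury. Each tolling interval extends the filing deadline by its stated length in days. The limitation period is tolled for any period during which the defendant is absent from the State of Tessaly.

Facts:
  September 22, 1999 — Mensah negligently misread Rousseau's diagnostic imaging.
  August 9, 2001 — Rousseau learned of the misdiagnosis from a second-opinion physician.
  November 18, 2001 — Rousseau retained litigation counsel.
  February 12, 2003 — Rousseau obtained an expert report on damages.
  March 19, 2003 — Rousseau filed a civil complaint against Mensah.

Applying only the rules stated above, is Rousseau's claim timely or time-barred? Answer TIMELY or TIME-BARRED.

TIME-BARRED

The claim accrued on August 9, 2001 — the later of the September 22, 1999 act and the August 9, 2001 discovery.
18 months from August 9, 2001 is February 9, 2003.
Nothing else in the chronology tolls or restarts the period.
The March 19, 2003 filing falls after the February 9, 2003 deadline; the claim is time-barred.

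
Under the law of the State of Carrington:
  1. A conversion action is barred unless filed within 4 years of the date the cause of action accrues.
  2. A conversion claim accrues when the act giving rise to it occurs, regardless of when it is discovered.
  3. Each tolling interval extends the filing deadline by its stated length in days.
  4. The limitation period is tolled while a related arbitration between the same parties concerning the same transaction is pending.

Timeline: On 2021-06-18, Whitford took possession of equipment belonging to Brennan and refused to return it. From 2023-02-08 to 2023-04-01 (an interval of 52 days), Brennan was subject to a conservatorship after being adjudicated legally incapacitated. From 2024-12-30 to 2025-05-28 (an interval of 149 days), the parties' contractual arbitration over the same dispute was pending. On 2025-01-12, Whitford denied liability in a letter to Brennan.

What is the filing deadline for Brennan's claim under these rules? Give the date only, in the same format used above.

2025-11-14

The limitation period began to run on 2021-06-18.
The untolled deadline — 4 years after 2021-06-18 — is 2025-06-18.
The period was tolled for 149 days by the pending related arbitration (2024-12-30 to 2025-05-28), pushing the deadline to 2025-11-14.
No stated provision tolls the period for the plaintiff's incapacity, so the interval from 2023-02-08 to 2023-04-01 has no effect on the deadline.
None of the other events listed affects the running of the period under the stated rules.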